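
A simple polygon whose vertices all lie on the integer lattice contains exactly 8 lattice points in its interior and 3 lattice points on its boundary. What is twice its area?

Pick's theorem states A = I + B/2 − 1, so A = 8 + 3/2 − 1 = 17/2.
Hence 2A = 17.

17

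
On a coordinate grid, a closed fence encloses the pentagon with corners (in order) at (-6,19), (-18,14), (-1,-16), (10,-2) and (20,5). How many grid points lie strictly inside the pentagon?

The shoelace formula gives twice the area as |[(-6)·14 − (-18)·19] + [(-18)·(-16) − (-1)·14] + [(-1)·(-2) − 10·(-16)] + [10·5 − 20·(-2)] + [20·19 − (-6)·5]| = 1222, so the area is 611.
The number of boundary lattice points is Σ gcd(|Δx|,|Δy|) = gcd(12,5) + gcd(17,30) + gcd(11,14) + gcd(10,7) + gcd(26,14) = 1+1+1+1+2 = 6.
By Pick's theorem A = I + B/2 − 1, so I = 611 − 6/2 + 1 = 609.

609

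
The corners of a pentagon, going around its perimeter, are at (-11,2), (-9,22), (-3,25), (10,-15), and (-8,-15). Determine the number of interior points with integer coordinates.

By the shoelace formula, twice the signed area is |[(-11)·22 − (-9)·2] + [(-9)·25 − (-3)·22] + [(-3)·(-15) − 10·25] + [10·(-15) − (-8)·(-15)] + [(-8)·2 − (-11)·(-15)]| = 1039, so the area is 1039/2.
The number of boundary lattice points is Σ gcd(|Δx|,|Δy|) = gcd(2,20) + gcd(6,3) + gcd(13,40) + gcd(18,0) + gcd(3,17) = 2+3+1+18+1 = 25.
Pick's theorem gives I = A − B/2 + 1 = 1039/2 − 25/2 + 1 = 508.

508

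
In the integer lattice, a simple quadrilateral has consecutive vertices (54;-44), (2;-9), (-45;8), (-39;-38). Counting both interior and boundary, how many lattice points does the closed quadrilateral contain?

Using the shoelace formula, 2A = |[54·(-9) − 2·(-44)] + [2·8 − (-45)·(-9)] + [(-45)·(-38) − (-39)·8] + [(-39)·(-44) − 54·(-38)]| = 5003, so the area is 5003/2.
The number of boundary lattice points is Σ gcd(|Δx|,|Δy|) = gcd(52,35) + gcd(47,17) + gcd(6,46) + gcd(93,6) = 1+1+2+3 = 7.
Pick's theorem gives I = A − B/2 + 1 = 5003/2 − 7/2 + 1 = 2499, so the closed region contains I + B = 2499 + 7 = 2506 lattice points.

2506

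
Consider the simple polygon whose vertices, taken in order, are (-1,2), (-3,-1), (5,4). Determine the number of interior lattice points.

6

Using the shoelace formula, 2A = |[(-1)·(-1) − (-3)·2] + [(-3)·4 − 5·(-1)] + [5·2 − (-1)·4]| = 14, so the area is 7.
Summing gcd(|Δx|,|Δy|) over the edges gives the boundary count: gcd(2,3) + gcd(8,5) + gcd(6,2) = 1+1+2 = 4.
Pick's theorem gives I = A − B/2 + 1 = 7 − 4/2 + 1 = 6.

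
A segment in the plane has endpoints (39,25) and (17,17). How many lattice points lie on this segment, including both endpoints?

3

The number of lattice points on a segment between lattice points is gcd(|Δx|,|Δy|) + 1 = gcd(22,8) + 1 = 2 + 1 = 3.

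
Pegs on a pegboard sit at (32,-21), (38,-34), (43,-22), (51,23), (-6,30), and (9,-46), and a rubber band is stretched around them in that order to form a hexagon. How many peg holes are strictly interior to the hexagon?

By the shoelace formula, twice the signed area is |(32·(-34) − 38·(-21)) + (38·(-22) − 43·(-34)) + (43·23 − 51·(-22)) + (51·30 − (-6)·23) + ((-6)·(-46) − 9·30) + (9·(-21) − 32·(-46))| = 5404, so the area is 2702.
The number of boundary lattice points is Σ gcd(|Δx|,|Δy|) = gcd(6,13) + gcd(5,12) + gcd(8,45) + gcd(57,7) + gcd(15,76) + gcd(23,25) = 1+1+1+1+1+1 = 6.
Pick's theorem gives I = A − B/2 + 1 = 2702 − 6/2 + 1 = 2700.

2700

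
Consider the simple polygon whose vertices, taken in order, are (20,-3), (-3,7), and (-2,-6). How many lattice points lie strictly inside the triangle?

144

The shoelace formula gives twice the area as |(20·7 − (-3)·(-3)) + ((-3)·(-6) − (-2)·7) + ((-2)·(-3) − 20·(-6))| = 289, so the area is 289/2.
The number of boundary lattice points is Σ gcd(|Δx|,|Δy|) = gcd(23,10) + gcd(1,13) + gcd(22,3) = 1+1+1 = 3.
By Pick's theorem A = I + B/2 − 1, so I = 289/2 − 3/2 + 1 = 144.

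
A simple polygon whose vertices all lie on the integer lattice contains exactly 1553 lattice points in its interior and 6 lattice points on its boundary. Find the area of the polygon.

1555

Pick's theorem states A = I + B/2 − 1, so A = 1553 + 6/2 − 1 = 1555.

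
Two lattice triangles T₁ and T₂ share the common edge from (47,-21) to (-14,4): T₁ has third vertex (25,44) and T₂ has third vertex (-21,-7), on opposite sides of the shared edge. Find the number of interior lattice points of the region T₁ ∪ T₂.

The union is the simple quadrilateral with vertices (47,-21), (25,44), (-14,4), (-21,-7) in order.
The shoelace formula gives twice the area as |[47·44 − 25·(-21)] + [25·4 − (-14)·44] + [(-14)·(-7) − (-21)·4] + [(-21)·(-21) − 47·(-7)]| = 4261, so the area is 4261/2.
The number of boundary lattice points is Σ gcd(|Δx|,|Δy|) = gcd(22,65) + gcd(39,40) + gcd(7,11) + gcd(68,14) = 1+1+1+2 = 5.
By Pick's theorem I = A − B/2 + 1 = 4261/2 − 5/2 + 1 = 2129.

2129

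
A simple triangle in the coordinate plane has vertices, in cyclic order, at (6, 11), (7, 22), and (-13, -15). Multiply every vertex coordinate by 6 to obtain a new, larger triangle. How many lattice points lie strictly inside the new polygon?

3286

By the shoelace formula, twice the signed area is |(6·22 − 7·11) + (7·(-15) − (-13)·22) + ((-13)·11 − 6·(-15))| = 183, so the area is 91.5.
Summing gcd(|Δx|,|Δy|) over the edges gives the boundary count: gcd(1,11) + gcd(20,37) + gcd(19,26) = 1+1+1 = 3.
Scaling by 6 multiplies the area by 6² = 36 (so the new area is 3294) and multiplies the boundary lattice-point count by 6, giving 18.
By Pick's theorem, the interior count of the dilated polygon is 3294 − 18/2 + 1 = 3286.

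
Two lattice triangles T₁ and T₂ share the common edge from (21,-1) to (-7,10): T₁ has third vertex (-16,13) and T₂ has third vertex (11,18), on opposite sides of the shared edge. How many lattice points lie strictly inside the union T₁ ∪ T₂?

The union is the simple quadrilateral with vertices (21,-1), (-16,13), (-7,10), (11,18) in order.
Using the shoelace formula, 2A = |[21·13 − (-16)·(-1)] + [(-16)·10 − (-7)·13] + [(-7)·18 − 11·10] + [11·(-1) − 21·18]| = 437, so the area is 218.5.
The number of boundary lattice points is Σ gcd(|Δx|,|Δy|) = gcd(37,14) + gcd(9,3) + gcd(18,8) + gcd(10,19) = 1+3+2+1 = 7.
By Pick's theorem I = A − B/2 + 1 = 218.5 − 7/2 + 1 = 216.

216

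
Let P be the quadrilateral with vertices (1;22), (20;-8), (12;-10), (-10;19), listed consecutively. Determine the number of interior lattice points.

330

The shoelace formula gives twice the area as |[1·(-8) − 20·22] + [20·(-10) − 12·(-8)] + [12·19 − (-10)·(-10)] + [(-10)·22 − 1·19]| = 663, so the area is 331.5.
Summing gcd(|Δx|,|Δy|) over the edges gives the boundary count: gcd(19,30) + gcd(8,2) + gcd(22,29) + gcd(11,3) = 1+2+1+1 = 5.
Pick's theorem gives I = A − B/2 + 1 = 331.5 − 5/2 + 1 = 330.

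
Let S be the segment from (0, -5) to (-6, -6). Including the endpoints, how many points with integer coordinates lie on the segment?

The number of lattice points on a segment between lattice points is gcd(|Δx|,|Δy|) + 1 = gcd(6,1) + 1 = 1 + 1 = 2.

2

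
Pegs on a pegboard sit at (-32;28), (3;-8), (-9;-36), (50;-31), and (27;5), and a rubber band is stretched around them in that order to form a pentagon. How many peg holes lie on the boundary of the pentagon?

8

The number of boundary lattice points is Σ gcd(|Δx|,|Δy|) = gcd(35,36) + gcd(12,28) + gcd(59,5) + gcd(23,36) + gcd(59,23) = 1+4+1+1+1 = 8.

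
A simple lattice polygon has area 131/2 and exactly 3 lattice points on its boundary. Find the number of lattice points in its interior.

65

Pick's theorem A = I + B/2 − 1 rearranges to I = A − B/2 + 1 = 131/2 − 3/2 + 1 = 65.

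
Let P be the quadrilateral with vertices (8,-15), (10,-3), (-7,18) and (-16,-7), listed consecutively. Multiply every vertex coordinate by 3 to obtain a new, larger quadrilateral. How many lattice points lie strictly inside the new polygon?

By the shoelace formula, twice the signed area is |[8·(-3) − 10·(-15)] + [10·18 − (-7)·(-3)] + [(-7)·(-7) − (-16)·18] + [(-16)·(-15) − 8·(-7)]| = 918, so the area is 459.
Along each edge there are gcd(|Δx|,|Δy|)+1 lattice points, so counting each shared vertex once the boundary has gcd(2,12) + gcd(17,21) + gcd(9,25) + gcd(24,8) = 2+1+1+8 = 12.
Scaling by 3 multiplies the area by 3² = 9 (so the new area is 4131) and multiplies the boundary lattice-point count by 3, giving 36.
By Pick's theorem, the interior count of the dilated polygon is 4131 − 36/2 + 1 = 4114.

4114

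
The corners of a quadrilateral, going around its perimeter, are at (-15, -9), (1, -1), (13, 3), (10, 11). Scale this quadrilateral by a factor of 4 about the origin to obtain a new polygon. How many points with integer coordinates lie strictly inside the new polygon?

The shoelace formula gives twice the area as |((-15)·(-1) − 1·(-9)) + (1·3 − 13·(-1)) + (13·11 − 10·3) + (10·(-9) − (-15)·11)| = 228, so the area is 114.
Summing gcd(|Δx|,|Δy|) over the edges gives the boundary count: gcd(16,8) + gcd(12,4) + gcd(3,8) + gcd(25,20) = 8+4+1+5 = 18.
Scaling by 4 multiplies the area by 4² = 16 (so the new area is 1824) and multiplies the boundary lattice-point count by 4, giving 72.
By Pick's theorem, the interior count of the dilated polygon is 1824 − 72/2 + 1 = 1789.

1789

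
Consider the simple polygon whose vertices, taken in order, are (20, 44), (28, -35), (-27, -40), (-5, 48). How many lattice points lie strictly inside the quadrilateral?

3323

By the shoelace formula, twice the signed area is |[20·(-35) − 28·44] + [28·(-40) − (-27)·(-35)] + [(-27)·48 − (-5)·(-40)] + [(-5)·44 − 20·48]| = 6673, so the area is 6673/2.
Summing gcd(|Δx|,|Δy|) over the edges gives the boundary count: gcd(8,79) + gcd(55,5) + gcd(22,88) + gcd(25,4) = 1+5+22+1 = 29.
By Pick's theorem A = I + B/2 − 1, so I = 6673/2 − 29/2 + 1 = 3323.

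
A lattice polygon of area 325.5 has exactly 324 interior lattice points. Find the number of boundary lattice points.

Pick's theorem gives A = I + B/2 − 1, so B = 2(A − I + 1) = 2(325.5 − 324 + 1) = 5.

5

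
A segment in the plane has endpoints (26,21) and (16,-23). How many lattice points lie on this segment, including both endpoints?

3

The number of lattice points on a segment between lattice points is gcd(|Δx|,|Δy|) + 1 = gcd(10,44) + 1 = 2 + 1 = 3.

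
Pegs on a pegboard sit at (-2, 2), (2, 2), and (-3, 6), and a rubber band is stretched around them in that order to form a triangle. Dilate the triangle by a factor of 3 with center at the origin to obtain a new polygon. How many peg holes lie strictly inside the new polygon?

64

The shoelace formula gives twice the area as |[(-2)·2 − 2·2] + [2·6 − (-3)·2] + [(-3)·2 − (-2)·6]| = 16, so the area is 8.
The number of boundary lattice points is Σ gcd(|Δx|,|Δy|) = gcd(4,0) + gcd(5,4) + gcd(1,4) = 4+1+1 = 6.
Scaling by 3 multiplies the area by 3² = 9 (so the new area is 72) and multiplies the boundary lattice-point count by 3, giving 18.
By Pick's theorem, the interior count of the dilated polygon is 72 − 18/2 + 1 = 64.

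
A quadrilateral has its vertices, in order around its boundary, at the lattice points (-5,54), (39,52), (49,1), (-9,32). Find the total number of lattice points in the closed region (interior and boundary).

1816

The shoelace formula gives twice the area as |[(-5)·52 − 39·54] + [39·1 − 49·52] + [49·32 − (-9)·1] + [(-9)·54 − (-5)·32]| = 3624, so the area is 1812.
The number of boundary lattice points is Σ gcd(|Δx|,|Δy|) = gcd(44,2) + gcd(10,51) + gcd(58,31) + gcd(4,22) = 2+1+1+2 = 6.
Pick's theorem gives I = A − B/2 + 1 = 1812 − 6/2 + 1 = 1810, so the closed region contains I + B = 1810 + 6 = 1816 lattice points.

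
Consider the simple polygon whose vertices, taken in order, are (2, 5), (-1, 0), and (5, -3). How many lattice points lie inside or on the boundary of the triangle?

Using the shoelace formula, 2A = |[2·0 − (-1)·5] + [(-1)·(-3) − 5·0] + [5·5 − 2·(-3)]| = 39, so the area is 39/2.
Summing gcd(|Δx|,|Δy|) over the edges gives the boundary count: gcd(3,5) + gcd(6,3) + gcd(3,8) = 1+3+1 = 5.
Pick's theorem gives I = A − B/2 + 1 = 39/2 − 5/2 + 1 = 18, so the closed region contains I + B = 18 + 5 = 23 lattice points.

23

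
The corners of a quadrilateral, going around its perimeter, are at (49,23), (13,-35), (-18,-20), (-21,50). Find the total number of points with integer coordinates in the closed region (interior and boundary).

The shoelace formula gives twice the area as |[49·(-35) − 13·23] + [13·(-20) − (-18)·(-35)] + [(-18)·50 − (-21)·(-20)] + [(-21)·23 − 49·50]| = 7157, so the area is 3578.5.
Summing gcd(|Δx|,|Δy|) over the edges gives the boundary count: gcd(36,58) + gcd(31,15) + gcd(3,70) + gcd(70,27) = 2+1+1+1 = 5.
Pick's theorem gives I = A − B/2 + 1 = 3578.5 − 5/2 + 1 = 3577, so the closed region contains I + B = 3577 + 5 = 3582 lattice points.

3582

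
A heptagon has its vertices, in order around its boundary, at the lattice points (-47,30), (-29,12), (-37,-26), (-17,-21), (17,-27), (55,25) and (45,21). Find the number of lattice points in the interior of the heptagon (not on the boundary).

The shoelace formula gives twice the area as |[(-47)·12 − (-29)·30] + [(-29)·(-26) − (-37)·12] + [(-37)·(-21) − (-17)·(-26)] + [(-17)·(-27) − 17·(-21)] + [17·25 − 55·(-27)] + [55·21 − 45·25] + [45·30 − (-47)·21]| = 6932, so the area is 3466.
Along each edge there are gcd(|Δx|,|Δy|)+1 lattice points, so counting each shared vertex once the boundary has gcd(18,18) + gcd(8,38) + gcd(20,5) + gcd(34,6) + gcd(38,52) + gcd(10,4) + gcd(92,9) = 18+2+5+2+2+2+1 = 32.
By Pick's theorem A = I + B/2 − 1, so I = 3466 − 32/2 + 1 = 3451.

3451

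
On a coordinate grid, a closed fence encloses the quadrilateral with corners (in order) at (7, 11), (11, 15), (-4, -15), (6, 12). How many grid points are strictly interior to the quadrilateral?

Using the shoelace formula, 2A = |(7·15 − 11·11) + (11·(-15) − (-4)·15) + ((-4)·12 − 6·(-15)) + (6·11 − 7·12)| = 97, so the area is 97/2.
The number of boundary lattice points is Σ gcd(|Δx|,|Δy|) = gcd(4,4) + gcd(15,30) + gcd(10,27) + gcd(1,1) = 4+15+1+1 = 21.
By Pick's theorem A = I + B/2 − 1, so I = 97/2 − 21/2 + 1 = 39.

39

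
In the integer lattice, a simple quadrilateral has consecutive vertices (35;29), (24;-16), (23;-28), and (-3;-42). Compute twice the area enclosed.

By the shoelace formula, twice the signed area is |[35·(-16) − 24·29] + [24·(-28) − 23·(-16)] + [23·(-42) − (-3)·(-28)] + [(-3)·29 − 35·(-42)]| = 1227, so the area is 613.5.

1227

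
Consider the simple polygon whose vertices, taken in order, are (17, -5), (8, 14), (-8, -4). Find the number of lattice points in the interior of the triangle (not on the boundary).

Using the shoelace formula, 2A = |[17·14 − 8·(-5)] + [8·(-4) − (-8)·14] + [(-8)·(-5) − 17·(-4)]| = 466, so the area is 233.
Summing gcd(|Δx|,|Δy|) over the edges gives the boundary count: gcd(9,19) + gcd(16,18) + gcd(25,1) = 1+2+1 = 4.
By Pick's theorem A = I + B/2 − 1, so I = 233 − 4/2 + 1 = 232.

232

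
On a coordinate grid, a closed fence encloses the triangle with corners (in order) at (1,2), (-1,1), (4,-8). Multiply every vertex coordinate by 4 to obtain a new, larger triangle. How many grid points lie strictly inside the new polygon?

By the shoelace formula, twice the signed area is |(1·1 − (-1)·2) + ((-1)·(-8) − 4·1) + (4·2 − 1·(-8))| = 23, so the area is 23/2.
Summing gcd(|Δx|,|Δy|) over the edges gives the boundary count: gcd(2,1) + gcd(5,9) + gcd(3,10) = 1+1+1 = 3.
Scaling by 4 multiplies the area by 4² = 16 (so the new area is 184) and multiplies the boundary lattice-point count by 4, giving 12.
By Pick's theorem, the interior count of the dilated polygon is 184 − 12/2 + 1 = 179.

179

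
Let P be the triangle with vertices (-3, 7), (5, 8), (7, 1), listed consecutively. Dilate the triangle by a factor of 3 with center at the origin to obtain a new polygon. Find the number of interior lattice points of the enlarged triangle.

Using the shoelace formula, 2A = |[(-3)·8 − 5·7] + [5·1 − 7·8] + [7·7 − (-3)·1]| = 58, so the area is 29.
The number of boundary lattice points is Σ gcd(|Δx|,|Δy|) = gcd(8,1) + gcd(2,7) + gcd(10,6) = 1+1+2 = 4.
Scaling by 3 multiplies the area by 3² = 9 (so the new area is 261) and multiplies the boundary lattice-point count by 3, giving 12.
By Pick's theorem, the interior count of the dilated polygon is 261 − 12/2 + 1 = 256.

256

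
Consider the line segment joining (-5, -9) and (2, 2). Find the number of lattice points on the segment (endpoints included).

2

The number of lattice points on a segment between lattice points is gcd(|Δx|,|Δy|) + 1 = gcd(7,11) + 1 = 1 + 1 = 2.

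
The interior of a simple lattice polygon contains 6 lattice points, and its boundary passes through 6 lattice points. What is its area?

8

Pick's theorem states A = I + B/2 − 1, so A = 6 + 6/2 − 1 = 8.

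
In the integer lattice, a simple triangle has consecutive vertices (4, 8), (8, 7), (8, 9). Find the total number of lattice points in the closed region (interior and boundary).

7

The shoelace formula gives twice the area as |[4·7 − 8·8] + [8·9 − 8·7] + [8·8 − 4·9]| = 8, so the area is 4.
Summing gcd(|Δx|,|Δy|) over the edges gives the boundary count: gcd(4,1) + gcd(0,2) + gcd(4,1) = 1+2+1 = 4.
Pick's theorem gives I = A − B/2 + 1 = 4 − 4/2 + 1 = 3, so the closed region contains I + B = 3 + 4 = 7 lattice points.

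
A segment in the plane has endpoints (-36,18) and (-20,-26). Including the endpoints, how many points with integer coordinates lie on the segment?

The number of lattice points on a segment between lattice points is gcd(|Δx|,|Δy|) + 1 = gcd(16,44) + 1 = 4 + 1 = 5.

5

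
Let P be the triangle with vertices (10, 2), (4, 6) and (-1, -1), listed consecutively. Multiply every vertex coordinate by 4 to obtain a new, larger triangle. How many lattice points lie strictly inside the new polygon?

489

By the shoelace formula, twice the signed area is |[10·6 − 4·2] + [4·(-1) − (-1)·6] + [(-1)·2 − 10·(-1)]| = 62, so the area is 31.
Along each edge there are gcd(|Δx|,|Δy|)+1 lattice points, so counting each shared vertex once the boundary has gcd(6,4) + gcd(5,7) + gcd(11,3) = 2+1+1 = 4.
Scaling by 4 multiplies the area by 4² = 16 (so the new area is 496) and multiplies the boundary lattice-point count by 4, giving 16.
By Pick's theorem, the interior count of the dilated polygon is 496 − 16/2 + 1 = 489.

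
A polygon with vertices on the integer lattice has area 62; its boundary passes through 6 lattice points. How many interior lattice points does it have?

Pick's theorem A = I + B/2 − 1 rearranges to I = A − B/2 + 1 = 62 − 6/2 + 1 = 60.

60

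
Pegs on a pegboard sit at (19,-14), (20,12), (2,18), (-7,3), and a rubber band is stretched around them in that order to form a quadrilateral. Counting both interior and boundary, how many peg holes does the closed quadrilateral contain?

By the shoelace formula, twice the signed area is |(19·12 − 20·(-14)) + (20·18 − 2·12) + (2·3 − (-7)·18) + ((-7)·(-14) − 19·3)| = 1017, so the area is 1017/2.
Summing gcd(|Δx|,|Δy|) over the edges gives the boundary count: gcd(1,26) + gcd(18,6) + gcd(9,15) + gcd(26,17) = 1+6+3+1 = 11.
Pick's theorem gives I = A − B/2 + 1 = 1017/2 − 11/2 + 1 = 504, so the closed region contains I + B = 504 + 11 = 515 lattice points.

515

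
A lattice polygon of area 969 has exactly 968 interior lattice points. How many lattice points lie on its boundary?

Pick's theorem gives A = I + B/2 − 1, so B = 2(A − I + 1) = 2(969 − 968 + 1) = 4.

4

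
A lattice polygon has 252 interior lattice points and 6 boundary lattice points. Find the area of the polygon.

Pick's theorem states A = I + B/2 − 1, so A = 252 + 6/2 − 1 = 254.

254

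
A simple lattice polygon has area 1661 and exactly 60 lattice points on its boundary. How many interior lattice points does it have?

1632

From Pick's theorem, I = A − B/2 + 1 = 1661 − 60/2 + 1 = 1632.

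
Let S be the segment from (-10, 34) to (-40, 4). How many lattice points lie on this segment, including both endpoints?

31

The number of lattice points on a segment between lattice points is gcd(|Δx|,|Δy|) + 1 = gcd(30,30) + 1 = 30 + 1 = 31.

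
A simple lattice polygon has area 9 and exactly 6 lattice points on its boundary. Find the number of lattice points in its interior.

From Pick's theorem, I = A − B/2 + 1 = 9 − 6/2 + 1 = 7.

7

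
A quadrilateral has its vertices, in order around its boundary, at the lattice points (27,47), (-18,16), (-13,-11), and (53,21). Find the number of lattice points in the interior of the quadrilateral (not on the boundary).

Using the shoelace formula, 2A = |[27·16 − (-18)·47] + [(-18)·(-11) − (-13)·16] + [(-13)·21 − 53·(-11)] + [53·47 − 27·21]| = 3918, so the area is 1959.
Along each edge there are gcd(|Δx|,|Δy|)+1 lattice points, so counting each shared vertex once the boundary has gcd(45,31) + gcd(5,27) + gcd(66,32) + gcd(26,26) = 1+1+2+26 = 30.
Pick's theorem gives I = A − B/2 + 1 = 1959 − 30/2 + 1 = 1945.

1945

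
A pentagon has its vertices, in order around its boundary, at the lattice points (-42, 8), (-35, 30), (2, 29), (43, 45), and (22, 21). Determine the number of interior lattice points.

The shoelace formula gives twice the area as |((-42)·30 − (-35)·8) + ((-35)·29 − 2·30) + (2·45 − 43·29) + (43·21 − 22·45) + (22·8 − (-42)·21)| = 2241, so the area is 1120.5.
Summing gcd(|Δx|,|Δy|) over the edges gives the boundary count: gcd(7,22) + gcd(37,1) + gcd(41,16) + gcd(21,24) + gcd(64,13) = 1+1+1+3+1 = 7.
Pick's theorem gives I = A − B/2 + 1 = 1120.5 − 7/2 + 1 = 1118.

1118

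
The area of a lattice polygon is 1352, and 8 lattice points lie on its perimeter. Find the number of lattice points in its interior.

From Pick's theorem, I = A − B/2 + 1 = 1352 − 8/2 + 1 = 1349.

1349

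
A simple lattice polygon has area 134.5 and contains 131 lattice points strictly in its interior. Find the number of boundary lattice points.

Pick's theorem gives A = I + B/2 − 1, so B = 2(A − I + 1) = 2(134.5 − 131 + 1) = 9.

9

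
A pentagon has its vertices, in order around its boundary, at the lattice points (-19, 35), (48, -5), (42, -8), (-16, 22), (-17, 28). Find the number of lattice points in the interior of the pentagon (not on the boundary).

The shoelace formula gives twice the area as |[(-19)·(-5) − 48·35] + [48·(-8) − 42·(-5)] + [42·22 − (-16)·(-8)] + [(-16)·28 − (-17)·22] + [(-17)·35 − (-19)·28]| = 1100, so the area is 550.
Summing gcd(|Δx|,|Δy|) over the edges gives the boundary count: gcd(67,40) + gcd(6,3) + gcd(58,30) + gcd(1,6) + gcd(2,7) = 1+3+2+1+1 = 8.
By Pick's theorem A = I + B/2 − 1, so I = 550 − 8/2 + 1 = 547.

547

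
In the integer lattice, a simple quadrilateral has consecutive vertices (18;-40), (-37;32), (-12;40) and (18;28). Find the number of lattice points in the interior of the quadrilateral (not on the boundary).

2103

By the shoelace formula, twice the signed area is |(18·32 − (-37)·(-40)) + ((-37)·40 − (-12)·32) + ((-12)·28 − 18·40) + (18·(-40) − 18·28)| = 4280, so the area is 2140.
Summing gcd(|Δx|,|Δy|) over the edges gives the boundary count: gcd(55,72) + gcd(25,8) + gcd(30,12) + gcd(0,68) = 1+1+6+68 = 76.
By Pick's theorem A = I + B/2 − 1, so I = 2140 − 76/2 + 1 = 2103.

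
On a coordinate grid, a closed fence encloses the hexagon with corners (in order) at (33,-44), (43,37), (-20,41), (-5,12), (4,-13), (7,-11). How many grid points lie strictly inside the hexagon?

2848

By the shoelace formula, twice the signed area is |(33·37 − 43·(-44)) + (43·41 − (-20)·37) + ((-20)·12 − (-5)·41) + ((-5)·(-13) − 4·12) + (4·(-11) − 7·(-13)) + (7·(-44) − 33·(-11))| = 5700, so the area is 2850.
The number of boundary lattice points is Σ gcd(|Δx|,|Δy|) = gcd(10,81) + gcd(63,4) + gcd(15,29) + gcd(9,25) + gcd(3,2) + gcd(26,33) = 1+1+1+1+1+1 = 6.
Pick's theorem gives I = A − B/2 + 1 = 2850 − 6/2 + 1 = 2848.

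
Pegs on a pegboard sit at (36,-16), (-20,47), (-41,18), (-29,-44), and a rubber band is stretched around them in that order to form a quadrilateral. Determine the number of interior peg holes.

3652

The shoelace formula gives twice the area as |[36·47 − (-20)·(-16)] + [(-20)·18 − (-41)·47] + [(-41)·(-44) − (-29)·18] + [(-29)·(-16) − 36·(-44)]| = 7313, so the area is 7313/2.
The number of boundary lattice points is Σ gcd(|Δx|,|Δy|) = gcd(56,63) + gcd(21,29) + gcd(12,62) + gcd(65,28) = 7+1+2+1 = 11.
Pick's theorem gives I = A − B/2 + 1 = 7313/2 − 11/2 + 1 = 3652.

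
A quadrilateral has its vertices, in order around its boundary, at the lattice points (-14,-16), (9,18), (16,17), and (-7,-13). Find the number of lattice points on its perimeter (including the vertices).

4

Summing gcd(|Δx|,|Δy|) over the edges gives the boundary count: gcd(23,34) + gcd(7,1) + gcd(23,30) + gcd(7,3) = 1+1+1+1 = 4.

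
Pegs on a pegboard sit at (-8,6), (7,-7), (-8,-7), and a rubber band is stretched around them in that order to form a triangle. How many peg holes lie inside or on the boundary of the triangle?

113

Using the shoelace formula, 2A = |[(-8)·(-7) − 7·6] + [7·(-7) − (-8)·(-7)] + [(-8)·6 − (-8)·(-7)]| = 195, so the area is 97.5.
Summing gcd(|Δx|,|Δy|) over the edges gives the boundary count: gcd(15,13) + gcd(15,0) + gcd(0,13) = 1+15+13 = 29.
Pick's theorem gives I = A − B/2 + 1 = 97.5 − 29/2 + 1 = 84, so the closed region contains I + B = 84 + 29 = 113 lattice points.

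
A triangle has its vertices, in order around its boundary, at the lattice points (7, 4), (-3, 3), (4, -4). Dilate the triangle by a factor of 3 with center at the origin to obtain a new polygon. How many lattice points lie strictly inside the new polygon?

334

The shoelace formula gives twice the area as |(7·3 − (-3)·4) + ((-3)·(-4) − 4·3) + (4·4 − 7·(-4))| = 77, so the area is 77/2.
Along each edge there are gcd(|Δx|,|Δy|)+1 lattice points, so counting each shared vertex once the boundary has gcd(10,1) + gcd(7,7) + gcd(3,8) = 1+7+1 = 9.
Scaling by 3 multiplies the area by 3² = 9 (so the new area is 693/2) and multiplies the boundary lattice-point count by 3, giving 27.
By Pick's theorem, the interior count of the dilated polygon is 693/2 − 27/2 + 1 = 334.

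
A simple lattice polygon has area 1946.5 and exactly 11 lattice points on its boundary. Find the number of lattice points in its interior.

1942

From Pick's theorem, I = A − B/2 + 1 = 1946.5 − 11/2 + 1 = 1942.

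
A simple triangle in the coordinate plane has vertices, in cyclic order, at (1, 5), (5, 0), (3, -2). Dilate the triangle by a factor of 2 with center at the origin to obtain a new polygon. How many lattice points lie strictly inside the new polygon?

By the shoelace formula, twice the signed area is |(1·0 − 5·5) + (5·(-2) − 3·0) + (3·5 − 1·(-2))| = 18, so the area is 9.
Along each edge there are gcd(|Δx|,|Δy|)+1 lattice points, so counting each shared vertex once the boundary has gcd(4,5) + gcd(2,2) + gcd(2,7) = 1+2+1 = 4.
Scaling by 2 multiplies the area by 2² = 4 (so the new area is 36) and multiplies the boundary lattice-point count by 2, giving 8.
By Pick's theorem, the interior count of the dilated polygon is 36 − 8/2 + 1 = 33.

33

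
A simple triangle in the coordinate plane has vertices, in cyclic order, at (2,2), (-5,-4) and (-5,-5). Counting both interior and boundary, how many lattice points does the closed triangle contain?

9

Using the shoelace formula, 2A = |[2·(-4) − (-5)·2] + [(-5)·(-5) − (-5)·(-4)] + [(-5)·2 − 2·(-5)]| = 7, so the area is 7/2.
Along each edge there are gcd(|Δx|,|Δy|)+1 lattice points, so counting each shared vertex once the boundary has gcd(7,6) + gcd(0,1) + gcd(7,7) = 1+1+7 = 9.
Pick's theorem gives I = A − B/2 + 1 = 7/2 − 9/2 + 1 = 0, so the closed region contains I + B = 0 + 9 = 9 lattice points.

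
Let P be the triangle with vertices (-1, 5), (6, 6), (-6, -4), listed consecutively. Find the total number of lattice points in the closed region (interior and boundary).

32

The shoelace formula gives twice the area as |((-1)·6 − 6·5) + (6·(-4) − (-6)·6) + ((-6)·5 − (-1)·(-4))| = 58, so the area is 29.
Summing gcd(|Δx|,|Δy|) over the edges gives the boundary count: gcd(7,1) + gcd(12,10) + gcd(5,9) = 1+2+1 = 4.
Pick's theorem gives I = A − B/2 + 1 = 29 − 4/2 + 1 = 28, so the closed region contains I + B = 28 + 4 = 32 lattice points.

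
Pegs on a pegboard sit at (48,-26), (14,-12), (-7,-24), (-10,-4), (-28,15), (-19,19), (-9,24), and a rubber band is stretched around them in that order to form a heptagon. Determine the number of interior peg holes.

The shoelace formula gives twice the area as |[48·(-12) − 14·(-26)] + [14·(-24) − (-7)·(-12)] + [(-7)·(-4) − (-10)·(-24)] + [(-10)·15 − (-28)·(-4)] + [(-28)·19 − (-19)·15] + [(-19)·24 − (-9)·19] + [(-9)·(-26) − 48·24]| = 2556, so the area is 1278.
Along each edge there are gcd(|Δx|,|Δy|)+1 lattice points, so counting each shared vertex once the boundary has gcd(34,14) + gcd(21,12) + gcd(3,20) + gcd(18,19) + gcd(9,4) + gcd(10,5) + gcd(57,50) = 2+3+1+1+1+5+1 = 14.
By Pick's theorem A = I + B/2 − 1, so I = 1278 − 14/2 + 1 = 1272.

1272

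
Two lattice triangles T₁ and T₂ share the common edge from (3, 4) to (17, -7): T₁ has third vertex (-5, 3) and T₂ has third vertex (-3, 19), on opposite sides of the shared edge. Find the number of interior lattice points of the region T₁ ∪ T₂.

120

The union is the simple quadrilateral with vertices (3, 4), (-5, 3), (17, -7), (-3, 19) in order.
Using the shoelace formula, 2A = |[3·3 − (-5)·4] + [(-5)·(-7) − 17·3] + [17·19 − (-3)·(-7)] + [(-3)·4 − 3·19]| = 246, so the area is 123.
Along each edge there are gcd(|Δx|,|Δy|)+1 lattice points, so counting each shared vertex once the boundary has gcd(8,1) + gcd(22,10) + gcd(20,26) + gcd(6,15) = 1+2+2+3 = 8.
By Pick's theorem I = A − B/2 + 1 = 123 − 8/2 + 1 = 120.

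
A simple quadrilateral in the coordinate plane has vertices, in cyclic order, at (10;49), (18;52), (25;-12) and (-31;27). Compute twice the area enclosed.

The shoelace formula gives twice the area as |[10·52 − 18·49] + [18·(-12) − 25·52] + [25·27 − (-31)·(-12)] + [(-31)·49 − 10·27]| = 3364, so the area is 1682.

3364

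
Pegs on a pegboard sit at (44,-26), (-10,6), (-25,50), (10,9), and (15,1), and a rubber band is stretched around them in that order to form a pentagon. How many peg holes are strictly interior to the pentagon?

813

The shoelace formula gives twice the area as |(44·6 − (-10)·(-26)) + ((-10)·50 − (-25)·6) + ((-25)·9 − 10·50) + (10·1 − 15·9) + (15·(-26) − 44·1)| = 1630, so the area is 815.
The number of boundary lattice points is Σ gcd(|Δx|,|Δy|) = gcd(54,32) + gcd(15,44) + gcd(35,41) + gcd(5,8) + gcd(29,27) = 2+1+1+1+1 = 6.
By Pick's theorem A = I + B/2 − 1, so I = 815 − 6/2 + 1 = 813.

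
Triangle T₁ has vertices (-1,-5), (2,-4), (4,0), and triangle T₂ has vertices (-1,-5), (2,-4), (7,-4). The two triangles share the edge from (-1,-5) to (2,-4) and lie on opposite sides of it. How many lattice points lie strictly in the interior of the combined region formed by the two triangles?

2

The union is the simple quadrilateral with vertices (-1,-5), (4,0), (2,-4), (7,-4) in order.
Using the shoelace formula, 2A = |[(-1)·0 − 4·(-5)] + [4·(-4) − 2·0] + [2·(-4) − 7·(-4)] + [7·(-5) − (-1)·(-4)]| = 15, so the area is 15/2.
Along each edge there are gcd(|Δx|,|Δy|)+1 lattice points, so counting each shared vertex once the boundary has gcd(5,5) + gcd(2,4) + gcd(5,0) + gcd(8,1) = 5+2+5+1 = 13.
By Pick's theorem I = A − B/2 + 1 = 15/2 − 13/2 + 1 = 2.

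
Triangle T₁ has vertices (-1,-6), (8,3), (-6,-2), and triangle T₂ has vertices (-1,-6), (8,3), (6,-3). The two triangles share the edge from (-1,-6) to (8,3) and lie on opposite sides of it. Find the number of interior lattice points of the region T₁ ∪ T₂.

The union is the simple quadrilateral with vertices (-1,-6), (-6,-2), (8,3), (6,-3) in order.
The shoelace formula gives twice the area as |((-1)·(-2) − (-6)·(-6)) + ((-6)·3 − 8·(-2)) + (8·(-3) − 6·3) + (6·(-6) − (-1)·(-3))| = 117, so the area is 58.5.
Summing gcd(|Δx|,|Δy|) over the edges gives the boundary count: gcd(5,4) + gcd(14,5) + gcd(2,6) + gcd(7,3) = 1+1+2+1 = 5.
By Pick's theorem I = A − B/2 + 1 = 58.5 − 5/2 + 1 = 57.

57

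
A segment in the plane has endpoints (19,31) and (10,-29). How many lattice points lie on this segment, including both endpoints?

4

The number of lattice points on a segment between lattice points is gcd(|Δx|,|Δy|) + 1 = gcd(9,60) + 1 = 3 + 1 = 4.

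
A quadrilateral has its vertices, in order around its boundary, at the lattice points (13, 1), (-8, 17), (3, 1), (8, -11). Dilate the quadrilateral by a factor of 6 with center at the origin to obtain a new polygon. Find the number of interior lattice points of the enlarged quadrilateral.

The shoelace formula gives twice the area as |[13·17 − (-8)·1] + [(-8)·1 − 3·17] + [3·(-11) − 8·1] + [8·1 − 13·(-11)]| = 280, so the area is 140.
The number of boundary lattice points is Σ gcd(|Δx|,|Δy|) = gcd(21,16) + gcd(11,16) + gcd(5,12) + gcd(5,12) = 1+1+1+1 = 4.
Scaling by 6 multiplies the area by 6² = 36 (so the new area is 5040) and multiplies the boundary lattice-point count by 6, giving 24.
By Pick's theorem, the interior count of the dilated polygon is 5040 − 24/2 + 1 = 5029.

5029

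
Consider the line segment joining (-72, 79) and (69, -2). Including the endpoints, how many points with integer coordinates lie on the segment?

4

The number of lattice points on a segment between lattice points is gcd(|Δx|,|Δy|) + 1 = gcd(141,81) + 1 = 3 + 1 = 4.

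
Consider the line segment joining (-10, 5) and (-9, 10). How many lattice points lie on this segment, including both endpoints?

The number of lattice points on a segment between lattice points is gcd(|Δx|,|Δy|) + 1 = gcd(1,5) + 1 = 1 + 1 = 2.

2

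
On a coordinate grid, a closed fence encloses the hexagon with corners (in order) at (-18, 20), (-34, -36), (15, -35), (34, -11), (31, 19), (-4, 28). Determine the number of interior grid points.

3212

The shoelace formula gives twice the area as |[(-18)·(-36) − (-34)·20] + [(-34)·(-35) − 15·(-36)] + [15·(-11) − 34·(-35)] + [34·19 − 31·(-11)] + [31·28 − (-4)·19] + [(-4)·20 − (-18)·28]| = 6438, so the area is 3219.
Summing gcd(|Δx|,|Δy|) over the edges gives the boundary count: gcd(16,56) + gcd(49,1) + gcd(19,24) + gcd(3,30) + gcd(35,9) + gcd(14,8) = 8+1+1+3+1+2 = 16.
By Pick's theorem A = I + B/2 − 1, so I = 3219 − 16/2 + 1 = 3212.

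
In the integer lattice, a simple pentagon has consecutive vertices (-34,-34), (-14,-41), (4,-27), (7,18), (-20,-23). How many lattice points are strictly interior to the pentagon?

906

By the shoelace formula, twice the signed area is |[(-34)·(-41) − (-14)·(-34)] + [(-14)·(-27) − 4·(-41)] + [4·18 − 7·(-27)] + [7·(-23) − (-20)·18] + [(-20)·(-34) − (-34)·(-23)]| = 1818, so the area is 909.
Summing gcd(|Δx|,|Δy|) over the edges gives the boundary count: gcd(20,7) + gcd(18,14) + gcd(3,45) + gcd(27,41) + gcd(14,11) = 1+2+3+1+1 = 8.
Pick's theorem gives I = A − B/2 + 1 = 909 − 8/2 + 1 = 906.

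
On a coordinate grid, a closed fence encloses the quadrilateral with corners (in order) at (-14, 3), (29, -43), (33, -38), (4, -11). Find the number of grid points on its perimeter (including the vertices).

Summing gcd(|Δx|,|Δy|) over the edges gives the boundary count: gcd(43,46) + gcd(4,5) + gcd(29,27) + gcd(18,14) = 1+1+1+2 = 5.

5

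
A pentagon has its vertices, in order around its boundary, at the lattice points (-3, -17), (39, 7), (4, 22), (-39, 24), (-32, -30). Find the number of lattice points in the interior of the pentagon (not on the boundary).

2403

Using the shoelace formula, 2A = |((-3)·7 − 39·(-17)) + (39·22 − 4·7) + (4·24 − (-39)·22) + ((-39)·(-30) − (-32)·24) + ((-32)·(-17) − (-3)·(-30))| = 4818, so the area is 2409.
The number of boundary lattice points is Σ gcd(|Δx|,|Δy|) = gcd(42,24) + gcd(35,15) + gcd(43,2) + gcd(7,54) + gcd(29,13) = 6+5+1+1+1 = 14.
By Pick's theorem A = I + B/2 − 1, so I = 2409 − 14/2 + 1 = 2403.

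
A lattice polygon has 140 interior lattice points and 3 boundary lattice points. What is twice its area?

281

Pick's theorem states A = I + B/2 − 1, so A = 140 + 3/2 − 1 = 281/2.
Hence 2A = 281.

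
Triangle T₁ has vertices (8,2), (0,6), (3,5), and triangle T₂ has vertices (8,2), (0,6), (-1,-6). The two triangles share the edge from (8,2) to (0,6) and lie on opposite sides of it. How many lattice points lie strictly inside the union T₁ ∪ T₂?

The union is the simple quadrilateral with vertices (8,2), (3,5), (0,6), (-1,-6) in order.
The shoelace formula gives twice the area as |[8·5 − 3·2] + [3·6 − 0·5] + [0·(-6) − (-1)·6] + [(-1)·2 − 8·(-6)]| = 104, so the area is 52.
Along each edge there are gcd(|Δx|,|Δy|)+1 lattice points, so counting each shared vertex once the boundary has gcd(5,3) + gcd(3,1) + gcd(1,12) + gcd(9,8) = 1+1+1+1 = 4.
By Pick's theorem I = A − B/2 + 1 = 52 − 4/2 + 1 = 51.

51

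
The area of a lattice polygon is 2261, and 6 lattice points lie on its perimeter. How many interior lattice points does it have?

Pick's theorem A = I + B/2 − 1 rearranges to I = A − B/2 + 1 = 2261 − 6/2 + 1 = 2259.

2259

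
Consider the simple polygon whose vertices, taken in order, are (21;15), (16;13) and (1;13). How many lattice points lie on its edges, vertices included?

18

Along each edge there are gcd(|Δx|,|Δy|)+1 lattice points, so counting each shared vertex once the boundary has gcd(5,2) + gcd(15,0) + gcd(20,2) = 1+15+2 = 18.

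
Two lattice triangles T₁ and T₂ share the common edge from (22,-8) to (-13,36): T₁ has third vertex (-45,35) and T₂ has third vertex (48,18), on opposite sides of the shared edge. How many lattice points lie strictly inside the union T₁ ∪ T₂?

The union is the simple quadrilateral with vertices (22,-8), (-45,35), (-13,36), (48,18) in order.
By the shoelace formula, twice the signed area is |[22·35 − (-45)·(-8)] + [(-45)·36 − (-13)·35] + [(-13)·18 − 48·36] + [48·(-8) − 22·18]| = 3497, so the area is 1748.5.
The number of boundary lattice points is Σ gcd(|Δx|,|Δy|) = gcd(67,43) + gcd(32,1) + gcd(61,18) + gcd(26,26) = 1+1+1+26 = 29.
By Pick's theorem I = A − B/2 + 1 = 1748.5 − 29/2 + 1 = 1735.

1735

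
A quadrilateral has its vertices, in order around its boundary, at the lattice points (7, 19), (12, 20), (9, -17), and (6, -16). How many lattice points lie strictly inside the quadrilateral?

143

By the shoelace formula, twice the signed area is |[7·20 − 12·19] + [12·(-17) − 9·20] + [9·(-16) − 6·(-17)] + [6·19 − 7·(-16)]| = 288, so the area is 144.
Summing gcd(|Δx|,|Δy|) over the edges gives the boundary count: gcd(5,1) + gcd(3,37) + gcd(3,1) + gcd(1,35) = 1+1+1+1 = 4.
By Pick's theorem A = I + B/2 − 1, so I = 144 − 4/2 + 1 = 143.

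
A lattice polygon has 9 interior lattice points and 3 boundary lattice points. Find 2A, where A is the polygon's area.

19

By Pick's theorem, A = I + B/2 − 1 = 9 + 3/2 − 1 = 19/2.
Hence 2A = 19.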